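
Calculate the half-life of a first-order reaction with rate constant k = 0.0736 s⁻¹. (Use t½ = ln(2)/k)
9.42 s

t½ = ln(2)/k = 0.6931/0.0736 = 9.42 s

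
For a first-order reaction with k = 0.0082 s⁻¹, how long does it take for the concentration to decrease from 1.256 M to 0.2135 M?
216.10 s

From ln[A] = ln[A]₀ - k·t: t = ln([A]₀/[A])/k = ln(1.256/0.2135)/0.0082 = ln(5.8829)/0.0082 = 1.7721/0.0082 = 216.10 s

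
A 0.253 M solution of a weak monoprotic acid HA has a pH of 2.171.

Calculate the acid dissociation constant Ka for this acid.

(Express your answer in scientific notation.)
K_a = 1.85e-04

[H⁺] = 10^(−pH) = 10^(−2.171) = 6.745e-03 M. For HA ⇌ H⁺ + A⁻, Ka = x²/(C − x) = (6.745e-03)²/(0.253 − 6.745e-03) = 1.85e-04.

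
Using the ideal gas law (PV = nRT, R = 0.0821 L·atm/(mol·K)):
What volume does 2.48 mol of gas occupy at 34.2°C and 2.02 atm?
T = 34.2°C + 273.15 = 307.35 K
V = nRT/P = (2.48 × 0.0821 × 307.35) / 2.02
V = 30.98 L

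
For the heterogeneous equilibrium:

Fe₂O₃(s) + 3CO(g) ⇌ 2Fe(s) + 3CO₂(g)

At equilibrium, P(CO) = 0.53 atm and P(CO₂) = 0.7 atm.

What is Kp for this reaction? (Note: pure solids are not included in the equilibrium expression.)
K_p = 2.304

Solids (Fe₂O₃, Fe) are excluded.
Kp = P(CO₂)³/P(CO)³ = (0.7)³/(0.53)³ = 0.343/0.1489 = 2.304.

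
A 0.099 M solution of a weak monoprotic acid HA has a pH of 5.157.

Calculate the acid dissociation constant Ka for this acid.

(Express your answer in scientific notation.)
K_a = 4.90e-10

[H⁺] = 10^(−pH) = 10^(−5.157) = 6.966e-06 M. For HA ⇌ H⁺ + A⁻, Ka = x²/(C − x) = (6.966e-06)²/(0.099 − 6.966e-06) = 4.90e-10.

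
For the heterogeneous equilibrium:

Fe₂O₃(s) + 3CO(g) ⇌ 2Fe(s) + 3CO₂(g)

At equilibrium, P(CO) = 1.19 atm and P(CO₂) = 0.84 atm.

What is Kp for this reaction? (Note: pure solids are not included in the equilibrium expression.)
K_p = 0.352

Solids (Fe₂O₃, Fe) are excluded.
Kp = P(CO₂)³/P(CO)³ = (0.84)³/(1.19)³ = 0.5927/1.685 = 0.352.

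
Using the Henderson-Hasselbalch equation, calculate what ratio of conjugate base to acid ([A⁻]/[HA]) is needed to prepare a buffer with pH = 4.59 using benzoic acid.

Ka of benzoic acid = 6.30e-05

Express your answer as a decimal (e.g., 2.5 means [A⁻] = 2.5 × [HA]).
[A⁻]/[HA] = 2.451

pKa = −log(6.30e-05) = 4.2007. pH = pKa + log([A⁻]/[HA]). 4.59 = 4.2007 + log(ratio). log(ratio) = 4.59 − 4.2007 = 0.3893. ratio = 10^(0.3893) = 2.451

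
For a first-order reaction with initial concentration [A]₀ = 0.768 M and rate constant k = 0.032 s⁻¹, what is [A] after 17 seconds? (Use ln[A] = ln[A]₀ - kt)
0.4458 M

ln[A] = ln[A]₀ - k·t = ln(0.768) - (0.032)·(17) = -0.2640 - 0.5440 = -0.8080
[A] = e^(-0.8080) = 0.4458 M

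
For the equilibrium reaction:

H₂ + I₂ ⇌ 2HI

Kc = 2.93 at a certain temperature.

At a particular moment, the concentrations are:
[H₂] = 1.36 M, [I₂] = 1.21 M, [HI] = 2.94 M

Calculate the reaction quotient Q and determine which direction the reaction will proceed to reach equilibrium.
Q = 5.253, Q > K, reaction proceeds reverse (toward reactants)

Q = ([HI]^2) / ([H₂] × [I₂])
  = ((2.94)^2) / ((1.36)·(1.21)) = 8.6436/1.6456 = 5.253
Since Q = 5.253 > Kc = 2.93, the reaction proceeds reverse (toward reactants) to reach equilibrium.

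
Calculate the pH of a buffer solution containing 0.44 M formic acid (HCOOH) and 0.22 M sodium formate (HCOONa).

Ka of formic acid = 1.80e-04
pH = 3.44

pKa = -log(1.80e-04) = 3.74. pH = pKa + log([A⁻]/[HA]) = 3.74 + log(0.22/0.44)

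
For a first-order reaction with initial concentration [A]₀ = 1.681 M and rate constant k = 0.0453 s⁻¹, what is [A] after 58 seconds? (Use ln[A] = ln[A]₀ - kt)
0.1215 M

ln[A] = ln[A]₀ - k·t = ln(1.681) - (0.0453)·(58) = 0.5194 - 2.6274 = -2.1080
[A] = e^(-2.1080) = 0.1215 M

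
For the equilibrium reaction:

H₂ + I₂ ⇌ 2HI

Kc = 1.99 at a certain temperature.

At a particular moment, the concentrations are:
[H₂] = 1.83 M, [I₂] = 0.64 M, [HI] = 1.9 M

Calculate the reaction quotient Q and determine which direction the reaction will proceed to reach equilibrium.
Q = 3.082, Q > K, reaction proceeds reverse (toward reactants)

Q = ([HI]^2) / ([H₂] × [I₂])
  = ((1.9)^2) / ((1.83)·(0.64)) = 3.61/1.1712 = 3.082
Since Q = 3.082 > Kc = 1.99, the reaction proceeds reverse (toward reactants) to reach equilibrium.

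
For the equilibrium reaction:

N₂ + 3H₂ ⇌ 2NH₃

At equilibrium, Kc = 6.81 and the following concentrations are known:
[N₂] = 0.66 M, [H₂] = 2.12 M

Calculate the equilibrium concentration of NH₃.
[NH₃] = 6.5441 M

Kc = ([NH₃]^2) / ([N₂] × [H₂]^3) = 6.81
[NH₃]^2 = Kc · (reactant terms)/(other product terms) = 6.81 · 6.2886 / 1 = 42.825
[NH₃] = (42.825)^(1/2) = 6.5441 M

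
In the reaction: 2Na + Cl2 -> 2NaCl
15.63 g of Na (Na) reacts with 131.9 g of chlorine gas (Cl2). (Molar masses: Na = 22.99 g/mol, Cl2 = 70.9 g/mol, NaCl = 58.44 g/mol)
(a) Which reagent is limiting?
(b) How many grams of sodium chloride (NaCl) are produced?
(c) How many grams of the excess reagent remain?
(a) Na, (b) 39.73 g, (c) 107.8 g

Moles of Na = 15.63 g ÷ 22.99 g/mol = 0.679861 mol
Moles of Cl2 = 131.9 g ÷ 70.9 g/mol = 1.86037 mol
Moles ÷ coefficient: Na: 0.679861/2 = 0.3399, Cl2: 1.86037/1 = 1.86
(a) Na has the smaller value, so Na is the limiting reagent.
(b) Moles of NaCl = 0.679861 mol Na × (2/2) = 0.679861 mol; mass = 0.679861 mol × 58.44 g/mol = 39.73 g
(c) Cl2 consumed = 0.679861 × (1/2) = 0.33993 mol; remaining = 1.86037 − 0.33993 = 1.52044 mol; mass = 1.52044 mol × 70.9 g/mol = 107.8 g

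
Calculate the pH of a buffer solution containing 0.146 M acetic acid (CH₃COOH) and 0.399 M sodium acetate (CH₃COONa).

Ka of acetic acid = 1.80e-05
pH = 5.18

pKa = -log(1.80e-05) = 4.74. pH = pKa + log([A⁻]/[HA]) = 4.74 + log(0.399/0.146)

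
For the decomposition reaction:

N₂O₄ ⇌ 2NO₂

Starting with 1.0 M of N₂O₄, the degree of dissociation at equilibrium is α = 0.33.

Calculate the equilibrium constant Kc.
K_c = 0.6501

x = α·[A]₀ = 0.33 × 1.0 = 0.33 M dissociated.
At eq: [N₂O₄] = 1.0 − 0.33 = 0.67 M; [NO₂] = 2x = 0.66 M.
Kc = [NO₂]²/[N₂O₄] = (0.66)²/0.67 = 0.6501.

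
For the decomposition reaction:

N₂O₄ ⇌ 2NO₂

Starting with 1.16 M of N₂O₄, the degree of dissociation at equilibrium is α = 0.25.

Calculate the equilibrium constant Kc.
K_c = 0.3867

x = α·[A]₀ = 0.25 × 1.16 = 0.29 M dissociated.
At eq: [N₂O₄] = 1.16 − 0.29 = 0.87 M; [NO₂] = 2x = 0.58 M.
Kc = [NO₂]²/[N₂O₄] = (0.58)²/0.87 = 0.3867.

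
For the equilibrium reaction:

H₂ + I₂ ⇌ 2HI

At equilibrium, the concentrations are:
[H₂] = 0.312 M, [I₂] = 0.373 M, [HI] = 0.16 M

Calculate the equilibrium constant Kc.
K_c = 0.2200

Kc = ([HI]^2) / ([H₂] × [I₂])
   = ((0.16)^2) / ((0.312)·(0.373))
   = 0.0256 / 0.11638 = 0.2200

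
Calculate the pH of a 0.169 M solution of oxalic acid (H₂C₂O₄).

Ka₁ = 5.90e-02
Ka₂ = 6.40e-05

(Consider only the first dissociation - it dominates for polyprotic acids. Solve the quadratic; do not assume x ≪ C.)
pH = 1.13

x² + Ka₁·x − Ka₁·C = 0 with Ka₁ = 5.90e-02, C = 0.169.
x = (−Ka₁ + √(Ka₁² + 4·Ka₁·C))/2 = 7.4621e-02 M, so pH = 1.13.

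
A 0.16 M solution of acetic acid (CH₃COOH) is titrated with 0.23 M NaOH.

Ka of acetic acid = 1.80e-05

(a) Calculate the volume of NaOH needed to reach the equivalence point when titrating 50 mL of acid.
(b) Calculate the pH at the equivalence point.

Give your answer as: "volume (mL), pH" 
V = 34.8 mL, pH = 8.86

(a) At equivalence: moles acid = moles base.
moles acid = 0.16 × 0.05 = 0.008 mol; V_NaOH = 0.008/0.23 = 0.03478 L = 34.8 mL.
(b) At equivalence, all acid → conjugate base A⁻ at [A⁻] = 0.008/0.08478 = 0.09436 M.
Kb = Kw/Ka = 1.0e-14/1.80e-05 = 5.556e-10; [OH⁻] = √(Kb·[A⁻]) = 7.240e-06; pOH = 5.14; pH = 14 − pOH = 8.86.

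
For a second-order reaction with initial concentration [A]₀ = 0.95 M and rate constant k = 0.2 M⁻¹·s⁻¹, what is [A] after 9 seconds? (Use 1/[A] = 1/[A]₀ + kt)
0.3506 M

1/[A] = 1/[A]₀ + k·t = 1/0.95 + (0.2)·(9) = 1.0526 + 1.8000 = 2.8526
[A] = 1/2.8526 = 0.3506 M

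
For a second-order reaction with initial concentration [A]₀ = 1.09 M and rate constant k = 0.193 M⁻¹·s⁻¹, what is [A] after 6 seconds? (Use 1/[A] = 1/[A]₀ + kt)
0.4818 M

1/[A] = 1/[A]₀ + k·t = 1/1.09 + (0.193)·(6) = 0.9174 + 1.1580 = 2.0754
[A] = 1/2.0754 = 0.4818 M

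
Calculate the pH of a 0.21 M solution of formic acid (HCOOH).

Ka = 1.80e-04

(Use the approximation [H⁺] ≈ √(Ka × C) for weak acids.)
pH = 2.21

[H⁺] = √(Ka × C) = √(1.80e-04 × 0.21) = 6.1482e-03. pH = -log(6.1482e-03)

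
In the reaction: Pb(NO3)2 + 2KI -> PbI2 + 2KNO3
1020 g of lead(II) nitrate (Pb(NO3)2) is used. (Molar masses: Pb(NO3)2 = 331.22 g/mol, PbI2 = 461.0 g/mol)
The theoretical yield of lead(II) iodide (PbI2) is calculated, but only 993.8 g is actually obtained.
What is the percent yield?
Moles of Pb(NO3)2 = 1020 g ÷ 331.22 g/mol = 3.07952 mol
Mole ratio: 1 mol PbI2 / 1 mol Pb(NO3)2
Moles of PbI2 = 3.07952 × (1/1) = 3.07952 mol
Theoretical yield = 3.07952 mol × 461.0 g/mol = 1419.7 g
Actual yield = 993.8 g
Percent yield = (993.8 / 1419.7) × 100% = 70.0%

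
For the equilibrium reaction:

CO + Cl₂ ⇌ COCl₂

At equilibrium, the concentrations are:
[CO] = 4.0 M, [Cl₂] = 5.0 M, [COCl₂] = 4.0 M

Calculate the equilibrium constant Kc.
K_c = 0.2000

Kc = ([COCl₂]) / ([CO] × [Cl₂])
   = ((4.0)) / ((4.0)·(5.0))
   = 4 / 20 = 0.2000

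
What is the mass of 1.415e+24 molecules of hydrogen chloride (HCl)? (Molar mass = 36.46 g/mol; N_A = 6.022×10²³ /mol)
Moles = 1.415e+24 ÷ 6.022×10²³ = 2.34972 mol
Mass = 2.34972 mol × 36.46 g/mol = 85.67 g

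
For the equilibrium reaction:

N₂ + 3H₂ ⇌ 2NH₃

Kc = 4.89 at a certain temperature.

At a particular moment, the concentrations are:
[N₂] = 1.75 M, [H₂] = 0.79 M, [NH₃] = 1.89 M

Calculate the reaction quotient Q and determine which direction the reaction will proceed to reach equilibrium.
Q = 4.140, Q < K, reaction proceeds forward (toward products)

Q = ([NH₃]^2) / ([N₂] × [H₂]^3)
  = ((1.89)^2) / ((1.75)·(0.79)^3) = 3.5721/0.86282 = 4.14
Since Q = 4.14 < Kc = 4.89, the reaction proceeds forward (toward products) to reach equilibrium.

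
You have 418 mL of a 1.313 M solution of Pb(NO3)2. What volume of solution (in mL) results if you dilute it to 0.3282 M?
Using M₁V₁ = M₂V₂:
1.313 × 418 = 0.3282 × V₂
V₂ = (1.313 × 418) / 0.3282 = 1672 mL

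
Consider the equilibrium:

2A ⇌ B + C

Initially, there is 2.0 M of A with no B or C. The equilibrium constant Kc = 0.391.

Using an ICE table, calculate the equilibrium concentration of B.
[B] = 0.556 M

ICE: [A] = 2.0 − 2x, [B] = [C] = x.
Kc = x²/(2.0 − 2x)² = 0.391 ⇒ √Kc = x/(2.0 − 2x).
x = √0.391·2.0/(1 + 2√0.391) = 0.6253·2.0/2.2506 = 0.55567.
[B] = x = 0.556 M.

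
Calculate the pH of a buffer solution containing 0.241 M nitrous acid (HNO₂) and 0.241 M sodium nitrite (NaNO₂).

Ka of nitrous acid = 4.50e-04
pH = 3.35

pKa = -log(4.50e-04) = 3.35. pH = pKa + log([A⁻]/[HA]) = 3.35 + log(0.241/0.241)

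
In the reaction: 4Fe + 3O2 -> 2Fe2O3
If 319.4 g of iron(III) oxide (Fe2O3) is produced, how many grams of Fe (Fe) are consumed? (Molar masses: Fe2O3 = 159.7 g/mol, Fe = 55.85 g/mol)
Moles of Fe2O3 = 319.4 g ÷ 159.7 g/mol = 2 mol
Mole ratio: 4 mol Fe / 2 mol Fe2O3
Moles of Fe = 2 × (4/2) = 4 mol
Mass of Fe = 4 mol × 55.85 g/mol = 223.4 g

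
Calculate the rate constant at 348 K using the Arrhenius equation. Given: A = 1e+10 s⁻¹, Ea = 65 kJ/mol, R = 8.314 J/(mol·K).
1.75e+00 s⁻¹

k = A·exp(-Ea/(R·T)) = 1e+10·exp(-65000/(8.314·348)) = 1e+10·exp(-22.4659) = 1e+10·1.7506e-10 = 1.75e+00 s⁻¹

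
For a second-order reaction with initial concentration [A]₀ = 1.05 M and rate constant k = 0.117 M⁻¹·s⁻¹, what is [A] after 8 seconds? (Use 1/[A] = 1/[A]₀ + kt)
0.5296 M

1/[A] = 1/[A]₀ + k·t = 1/1.05 + (0.117)·(8) = 0.9524 + 0.9360 = 1.8884
[A] = 1/1.8884 = 0.5296 M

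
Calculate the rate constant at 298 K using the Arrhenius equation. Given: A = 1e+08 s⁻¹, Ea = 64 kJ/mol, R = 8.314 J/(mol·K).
6.05e-04 s⁻¹

k = A·exp(-Ea/(R·T)) = 1e+08·exp(-64000/(8.314·298)) = 1e+08·exp(-25.8317) = 1e+08·6.0453e-12 = 6.05e-04 s⁻¹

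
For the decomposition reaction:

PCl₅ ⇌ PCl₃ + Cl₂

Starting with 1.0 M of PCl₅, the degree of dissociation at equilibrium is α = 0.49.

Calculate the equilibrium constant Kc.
K_c = 0.4708

x = α·[A]₀ = 0.49 × 1.0 = 0.49 M dissociated.
At eq: [PCl₅] = 1.0 − 0.49 = 0.51 M; [PCl₃] = [Cl₂] = x = 0.49 M.
Kc = [PCl₃][Cl₂]/[PCl₅] = (0.49)²/0.51 = 0.4708.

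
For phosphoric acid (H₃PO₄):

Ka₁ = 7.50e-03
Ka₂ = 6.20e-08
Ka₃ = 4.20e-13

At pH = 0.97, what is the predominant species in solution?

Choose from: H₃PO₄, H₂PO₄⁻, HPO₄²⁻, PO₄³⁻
H₃PO₄

pKa1 = 2.12, pKa2 = 7.21, pKa3 = 12.38. Each pKa is the crossover between adjacent species; pH = 0.97 lies in the region where H₃PO₄ predominates.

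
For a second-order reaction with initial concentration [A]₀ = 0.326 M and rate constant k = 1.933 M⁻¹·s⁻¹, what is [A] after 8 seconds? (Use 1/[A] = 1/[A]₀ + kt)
0.0540 M

1/[A] = 1/[A]₀ + k·t = 1/0.326 + (1.933)·(8) = 3.0675 + 15.4640 = 18.5315
[A] = 1/18.5315 = 0.0540 M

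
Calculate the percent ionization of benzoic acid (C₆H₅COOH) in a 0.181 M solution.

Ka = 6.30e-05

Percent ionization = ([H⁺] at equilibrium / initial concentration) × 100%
Percent ionization = 1.85%

Let x = [H⁺]. Ka = x²/(C - x) ⇒ x² + (6.30e-05)x - (6.30e-05)(0.181) = 0. x = 3.3455e-03. Percent = (3.3455e-03/0.181) × 100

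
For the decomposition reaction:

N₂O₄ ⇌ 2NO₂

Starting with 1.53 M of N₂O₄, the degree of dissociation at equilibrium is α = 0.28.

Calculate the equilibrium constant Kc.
K_c = 0.6664

x = α·[A]₀ = 0.28 × 1.53 = 0.4284 M dissociated.
At eq: [N₂O₄] = 1.53 − 0.4284 = 1.102 M; [NO₂] = 2x = 0.8568 M.
Kc = [NO₂]²/[N₂O₄] = (0.8568)²/1.102 = 0.6664.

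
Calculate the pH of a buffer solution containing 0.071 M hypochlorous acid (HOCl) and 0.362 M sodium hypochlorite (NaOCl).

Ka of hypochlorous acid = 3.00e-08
pH = 8.23

pKa = -log(3.00e-08) = 7.52. pH = pKa + log([A⁻]/[HA]) = 7.52 + log(0.362/0.071)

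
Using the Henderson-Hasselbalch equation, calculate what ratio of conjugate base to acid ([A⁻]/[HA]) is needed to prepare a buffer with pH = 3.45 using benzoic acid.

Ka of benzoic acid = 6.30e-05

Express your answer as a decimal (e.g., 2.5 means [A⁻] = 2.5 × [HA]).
[A⁻]/[HA] = 0.178

pKa = −log(6.30e-05) = 4.2007. pH = pKa + log([A⁻]/[HA]). 3.45 = 4.2007 + log(ratio). log(ratio) = 3.45 − 4.2007 = -0.7507. ratio = 10^(-0.7507) = 0.178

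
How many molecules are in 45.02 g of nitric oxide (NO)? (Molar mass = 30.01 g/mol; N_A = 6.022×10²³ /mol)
Moles = 45.02 g ÷ 30.01 g/mol = 1.50017 mol
Molecules = 1.50017 mol × 6.022×10²³ /mol = 9.034e+23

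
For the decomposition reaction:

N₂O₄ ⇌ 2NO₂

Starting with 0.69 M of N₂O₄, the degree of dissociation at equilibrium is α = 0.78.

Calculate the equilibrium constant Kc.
K_c = 7.6327

x = α·[A]₀ = 0.78 × 0.69 = 0.5382 M dissociated.
At eq: [N₂O₄] = 0.69 − 0.5382 = 0.1518 M; [NO₂] = 2x = 1.076 M.
Kc = [NO₂]²/[N₂O₄] = (1.076)²/0.1518 = 7.633.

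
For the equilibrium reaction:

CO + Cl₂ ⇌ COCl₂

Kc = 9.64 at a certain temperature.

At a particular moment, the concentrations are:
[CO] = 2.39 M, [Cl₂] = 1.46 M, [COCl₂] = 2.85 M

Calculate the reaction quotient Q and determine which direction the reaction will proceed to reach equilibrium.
Q = 0.817, Q < K, reaction proceeds forward (toward products)

Q = ([COCl₂]) / ([CO] × [Cl₂])
  = ((2.85)) / ((2.39)·(1.46)) = 2.85/3.4894 = 0.8168
Since Q = 0.8168 < Kc = 9.64, the reaction proceeds forward (toward products) to reach equilibrium.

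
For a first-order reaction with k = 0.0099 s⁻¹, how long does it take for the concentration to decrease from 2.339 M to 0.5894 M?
139.23 s

From ln[A] = ln[A]₀ - k·t: t = ln([A]₀/[A])/k = ln(2.339/0.5894)/0.0099 = ln(3.9684)/0.0099 = 1.3784/0.0099 = 139.23 s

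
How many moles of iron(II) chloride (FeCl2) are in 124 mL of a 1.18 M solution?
Moles = Molarity × Volume (L)
Moles = 1.18 M × 0.124 L = 0.1463 mol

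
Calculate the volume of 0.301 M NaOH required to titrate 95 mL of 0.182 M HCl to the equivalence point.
V_{base} = 57.4 mL

At equivalence: moles acid = moles base.
moles HCl = 0.182 M × 0.095 L = 0.01729 mol
V_NaOH = 0.01729 mol ÷ 0.301 M = 0.05744 L = 57.4 mL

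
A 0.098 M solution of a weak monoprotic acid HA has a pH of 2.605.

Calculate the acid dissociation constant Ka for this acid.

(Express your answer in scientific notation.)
K_a = 6.46e-05

[H⁺] = 10^(−pH) = 10^(−2.605) = 2.483e-03 M. For HA ⇌ H⁺ + A⁻, Ka = x²/(C − x) = (2.483e-03)²/(0.098 − 2.483e-03) = 6.46e-05.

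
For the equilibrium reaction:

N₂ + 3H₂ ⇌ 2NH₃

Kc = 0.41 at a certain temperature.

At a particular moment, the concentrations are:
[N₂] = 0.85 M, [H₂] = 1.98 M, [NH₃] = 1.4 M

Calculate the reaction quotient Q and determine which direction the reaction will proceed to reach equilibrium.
Q = 0.297, Q < K, reaction proceeds forward (toward products)

Q = ([NH₃]^2) / ([N₂] × [H₂]^3)
  = ((1.4)^2) / ((0.85)·(1.98)^3) = 1.96/6.598 = 0.2971
Since Q = 0.2971 < Kc = 0.41, the reaction proceeds forward (toward products) to reach equilibrium.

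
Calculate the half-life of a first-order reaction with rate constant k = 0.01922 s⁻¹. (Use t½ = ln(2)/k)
36.06 s

t½ = ln(2)/k = 0.6931/0.01922 = 36.06 s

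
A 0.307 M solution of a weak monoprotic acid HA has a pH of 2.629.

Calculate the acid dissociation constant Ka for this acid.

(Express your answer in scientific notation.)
K_a = 1.81e-05

[H⁺] = 10^(−pH) = 10^(−2.629) = 2.350e-03 M. For HA ⇌ H⁺ + A⁻, Ka = x²/(C − x) = (2.350e-03)²/(0.307 − 2.350e-03) = 1.81e-05.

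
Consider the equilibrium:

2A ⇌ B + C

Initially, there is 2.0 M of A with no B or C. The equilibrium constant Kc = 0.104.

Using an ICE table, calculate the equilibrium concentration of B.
[B] = 0.392 M

ICE: [A] = 2.0 − 2x, [B] = [C] = x.
Kc = x²/(2.0 − 2x)² = 0.104 ⇒ √Kc = x/(2.0 − 2x).
x = √0.104·2.0/(1 + 2√0.104) = 0.32249·2.0/1.645 = 0.39209.
[B] = x = 0.392 M.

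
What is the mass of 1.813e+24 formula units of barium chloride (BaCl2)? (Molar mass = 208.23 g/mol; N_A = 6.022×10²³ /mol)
Moles = 1.813e+24 ÷ 6.022×10²³ = 3.01063 mol
Mass = 3.01063 mol × 208.23 g/mol = 626.9 g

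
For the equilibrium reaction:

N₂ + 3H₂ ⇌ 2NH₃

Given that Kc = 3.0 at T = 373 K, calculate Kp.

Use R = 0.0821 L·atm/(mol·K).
K_p = 0.0032

Δn = (moles gaseous products) − (moles gaseous reactants) = -2
T = 373 K; RT = 0.0821 × 373 = 30.6233
Kp = Kc·(RT)^Δn = 3.0 × (30.6233)^-2 = 3.0 × 0.00106634 = 0.0032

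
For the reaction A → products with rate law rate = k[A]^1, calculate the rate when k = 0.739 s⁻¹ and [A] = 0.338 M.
0.2498 M/s

rate = k·[A]^1 = 0.739·(0.338)^1 = 0.739·0.338 = 0.2498 M/s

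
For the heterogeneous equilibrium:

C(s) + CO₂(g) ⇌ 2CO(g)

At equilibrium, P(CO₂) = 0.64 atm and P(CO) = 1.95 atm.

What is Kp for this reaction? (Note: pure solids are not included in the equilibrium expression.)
K_p = 5.941

Solid C is excluded.
Kp = P(CO)²/P(CO₂) = (1.95)²/0.64 = 3.802/0.64 = 5.941.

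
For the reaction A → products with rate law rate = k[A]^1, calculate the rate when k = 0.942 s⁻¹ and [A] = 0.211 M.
0.1988 M/s

rate = k·[A]^1 = 0.942·(0.211)^1 = 0.942·0.211 = 0.1988 M/s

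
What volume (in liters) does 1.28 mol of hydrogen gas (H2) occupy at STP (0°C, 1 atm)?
At STP, 1 mol of gas occupies 22.4 L
Volume = 1.28 mol × 22.4 L/mol = 28.67 L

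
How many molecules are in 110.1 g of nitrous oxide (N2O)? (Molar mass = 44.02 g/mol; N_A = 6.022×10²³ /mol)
Moles = 110.1 g ÷ 44.02 g/mol = 2.50114 mol
Molecules = 2.50114 mol × 6.022×10²³ /mol = 1.506e+24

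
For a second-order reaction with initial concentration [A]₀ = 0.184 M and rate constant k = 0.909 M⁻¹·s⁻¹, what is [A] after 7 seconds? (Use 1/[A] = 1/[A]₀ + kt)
0.0848 M

1/[A] = 1/[A]₀ + k·t = 1/0.184 + (0.909)·(7) = 5.4348 + 6.3630 = 11.7978
[A] = 1/11.7978 = 0.0848 M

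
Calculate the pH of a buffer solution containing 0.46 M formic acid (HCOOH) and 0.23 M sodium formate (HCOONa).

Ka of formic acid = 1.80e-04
pH = 3.44

pKa = -log(1.80e-04) = 3.74. pH = pKa + log([A⁻]/[HA]) = 3.74 + log(0.23/0.46)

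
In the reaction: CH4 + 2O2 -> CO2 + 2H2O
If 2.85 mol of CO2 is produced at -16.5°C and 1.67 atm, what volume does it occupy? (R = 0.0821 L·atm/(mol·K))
T = -16.5°C + 273.15 = 256.65 K
V = nRT/P = (2.85 × 0.0821 × 256.65) / 1.67
V = 35.96 L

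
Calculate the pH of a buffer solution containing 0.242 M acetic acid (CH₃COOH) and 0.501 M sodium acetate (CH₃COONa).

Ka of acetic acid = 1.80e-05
pH = 5.06

pKa = -log(1.80e-05) = 4.74. pH = pKa + log([A⁻]/[HA]) = 4.74 + log(0.501/0.242)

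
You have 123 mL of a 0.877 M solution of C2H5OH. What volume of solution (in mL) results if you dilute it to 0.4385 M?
Using M₁V₁ = M₂V₂:
0.877 × 123 = 0.4385 × V₂
V₂ = (0.877 × 123) / 0.4385 = 246 mL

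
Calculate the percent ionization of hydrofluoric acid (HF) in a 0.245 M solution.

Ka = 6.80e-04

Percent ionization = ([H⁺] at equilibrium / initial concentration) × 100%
Percent ionization = 5.13%

Let x = [H⁺]. Ka = x²/(C - x) ⇒ x² + (6.80e-04)x - (6.80e-04)(0.245) = 0. x = 1.2572e-02. Percent = (1.2572e-02/0.245) × 100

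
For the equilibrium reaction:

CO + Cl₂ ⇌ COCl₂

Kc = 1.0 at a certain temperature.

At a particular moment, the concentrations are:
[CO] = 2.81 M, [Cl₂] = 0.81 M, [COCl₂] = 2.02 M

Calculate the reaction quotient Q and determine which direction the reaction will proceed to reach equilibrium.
Q = 0.887, Q < K, reaction proceeds forward (toward products)

Q = ([COCl₂]) / ([CO] × [Cl₂])
  = ((2.02)) / ((2.81)·(0.81)) = 2.02/2.2761 = 0.8875
Since Q = 0.8875 < Kc = 1.0, the reaction proceeds forward (toward products) to reach equilibrium.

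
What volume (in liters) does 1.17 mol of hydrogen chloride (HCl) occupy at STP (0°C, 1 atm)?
At STP, 1 mol of gas occupies 22.4 L
Volume = 1.17 mol × 22.4 L/mol = 26.21 L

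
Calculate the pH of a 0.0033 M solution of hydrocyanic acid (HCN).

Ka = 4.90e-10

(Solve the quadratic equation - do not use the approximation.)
pH = 5.90

x² + Ka×x - Ka×C = 0. Using quadratic formula: [H⁺] = 1.2714e-06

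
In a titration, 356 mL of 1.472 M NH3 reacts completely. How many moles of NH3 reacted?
Moles = Molarity × Volume (L)
Moles = 1.472 M × 0.356 L = 0.524 mol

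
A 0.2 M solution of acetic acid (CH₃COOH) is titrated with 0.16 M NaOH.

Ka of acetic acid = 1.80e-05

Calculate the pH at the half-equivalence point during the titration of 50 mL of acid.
pH = pKa = 4.74

At the half-equivalence point, [HA] = [A⁻], so by Henderson–Hasselbalch pH = pKa + log(1) = pKa.
pKa = −log(1.80e-05) = 4.74.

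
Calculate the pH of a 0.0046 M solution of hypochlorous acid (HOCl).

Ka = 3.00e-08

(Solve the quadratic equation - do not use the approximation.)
pH = 4.93

x² + Ka×x - Ka×C = 0. Using quadratic formula: [H⁺] = 1.1732e-05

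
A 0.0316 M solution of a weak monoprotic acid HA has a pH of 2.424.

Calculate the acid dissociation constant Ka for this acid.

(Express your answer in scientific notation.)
K_a = 5.10e-04

[H⁺] = 10^(−pH) = 10^(−2.424) = 3.767e-03 M. For HA ⇌ H⁺ + A⁻, Ka = x²/(C − x) = (3.767e-03)²/(0.0316 − 3.767e-03) = 5.10e-04.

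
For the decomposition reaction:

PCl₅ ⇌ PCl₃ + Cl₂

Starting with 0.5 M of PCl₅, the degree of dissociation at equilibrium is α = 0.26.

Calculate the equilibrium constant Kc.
K_c = 0.0457

x = α·[A]₀ = 0.26 × 0.5 = 0.13 M dissociated.
At eq: [PCl₅] = 0.5 − 0.13 = 0.37 M; [PCl₃] = [Cl₂] = x = 0.13 M.
Kc = [PCl₃][Cl₂]/[PCl₅] = (0.13)²/0.37 = 0.04568.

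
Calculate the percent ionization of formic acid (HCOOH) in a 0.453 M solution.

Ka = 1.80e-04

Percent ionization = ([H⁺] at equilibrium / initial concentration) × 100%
Percent ionization = 1.97%

Let x = [H⁺]. Ka = x²/(C - x) ⇒ x² + (1.80e-04)x - (1.80e-04)(0.453) = 0. x = 8.9404e-03. Percent = (8.9404e-03/0.453) × 100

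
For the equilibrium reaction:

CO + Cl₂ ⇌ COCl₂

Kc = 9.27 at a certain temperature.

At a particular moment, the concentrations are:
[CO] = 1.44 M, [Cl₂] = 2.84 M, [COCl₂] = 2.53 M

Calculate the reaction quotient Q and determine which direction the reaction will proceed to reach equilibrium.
Q = 0.619, Q < K, reaction proceeds forward (toward products)

Q = ([COCl₂]) / ([CO] × [Cl₂])
  = ((2.53)) / ((1.44)·(2.84)) = 2.53/4.0896 = 0.6186
Since Q = 0.6186 < Kc = 9.27, the reaction proceeds forward (toward products) to reach equilibrium.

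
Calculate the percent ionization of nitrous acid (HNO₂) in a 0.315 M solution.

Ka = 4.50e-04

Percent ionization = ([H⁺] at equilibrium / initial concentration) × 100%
Percent ionization = 3.71%

Let x = [H⁺]. Ka = x²/(C - x) ⇒ x² + (4.50e-04)x - (4.50e-04)(0.315) = 0. x = 1.1683e-02. Percent = (1.1683e-02/0.315) × 100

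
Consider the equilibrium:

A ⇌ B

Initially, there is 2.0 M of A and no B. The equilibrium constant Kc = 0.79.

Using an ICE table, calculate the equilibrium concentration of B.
[B] = 0.883 M

ICE: [A] = 2.0 − x, [B] = x.
Kc = x/(2.0 − x) = 0.79 ⇒ x = 0.79·2.0/(1 + 0.79) = 1.58/1.79 = 0.8827.
[B] = x = 0.883 M.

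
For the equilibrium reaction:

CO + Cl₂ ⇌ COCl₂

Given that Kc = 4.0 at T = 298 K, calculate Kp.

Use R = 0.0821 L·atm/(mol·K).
K_p = 0.1635

Δn = (moles gaseous products) − (moles gaseous reactants) = -1
T = 298 K; RT = 0.0821 × 298 = 24.4658
Kp = Kc·(RT)^Δn = 4.0 × (24.4658)^-1 = 4.0 × 0.0408734 = 0.1635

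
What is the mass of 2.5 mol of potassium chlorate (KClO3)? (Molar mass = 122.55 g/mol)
Mass = 2.5 mol × 122.55 g/mol = 306.4 g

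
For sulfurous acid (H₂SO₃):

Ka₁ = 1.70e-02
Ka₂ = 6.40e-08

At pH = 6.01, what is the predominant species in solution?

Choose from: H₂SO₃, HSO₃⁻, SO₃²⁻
HSO₃⁻

pKa1 = 1.77, pKa2 = 7.19. Each pKa is the crossover between adjacent species; pH = 6.01 lies in the region where HSO₃⁻ predominates.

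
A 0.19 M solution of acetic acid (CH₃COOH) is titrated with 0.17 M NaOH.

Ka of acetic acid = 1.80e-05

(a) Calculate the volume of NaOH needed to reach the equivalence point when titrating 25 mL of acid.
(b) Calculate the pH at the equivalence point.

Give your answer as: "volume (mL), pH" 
V = 27.9 mL, pH = 8.85

(a) At equivalence: moles acid = moles base.
moles acid = 0.19 × 0.025 = 0.00475 mol; V_NaOH = 0.00475/0.17 = 0.02794 L = 27.9 mL.
(b) At equivalence, all acid → conjugate base A⁻ at [A⁻] = 0.00475/0.05294 = 0.08972 M.
Kb = Kw/Ka = 1.0e-14/1.80e-05 = 5.556e-10; [OH⁻] = √(Kb·[A⁻]) = 7.060e-06; pOH = 5.15; pH = 14 − pOH = 8.85.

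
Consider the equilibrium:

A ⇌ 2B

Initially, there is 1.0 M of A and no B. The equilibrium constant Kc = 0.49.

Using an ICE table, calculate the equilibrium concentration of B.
[B] = 0.588 M

ICE: [A] = 1.0 − x, [B] = 2x.
Kc = (2x)²/(1.0 − x) = 0.49 ⇒ 4x² + 0.49x − 0.49 = 0.
x = (−0.49 + √(0.49² + 4·4·0.49))/(2·4) = (−0.49 + √8.0801)/8 = 0.29407.
[B] = 2x = 0.588 M.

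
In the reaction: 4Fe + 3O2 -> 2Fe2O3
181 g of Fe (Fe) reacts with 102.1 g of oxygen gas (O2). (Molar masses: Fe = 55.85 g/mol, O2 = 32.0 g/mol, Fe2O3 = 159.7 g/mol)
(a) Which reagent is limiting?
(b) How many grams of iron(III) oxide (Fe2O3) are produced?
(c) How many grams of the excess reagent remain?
(a) Fe, (b) 258.8 g, (c) 24.32 g

Moles of Fe = 181 g ÷ 55.85 g/mol = 3.24082 mol
Moles of O2 = 102.1 g ÷ 32.0 g/mol = 3.19062 mol
Moles ÷ coefficient: Fe: 3.24082/4 = 0.8102, O2: 3.19062/3 = 1.064
(a) Fe has the smaller value, so Fe is the limiting reagent.
(b) Moles of Fe2O3 = 3.24082 mol Fe × (2/4) = 1.62041 mol; mass = 1.62041 mol × 159.7 g/mol = 258.8 g
(c) O2 consumed = 3.24082 × (3/4) = 2.43062 mol; remaining = 3.19062 − 2.43062 = 0.760007 mol; mass = 0.760007 mol × 32.0 g/mol = 24.32 g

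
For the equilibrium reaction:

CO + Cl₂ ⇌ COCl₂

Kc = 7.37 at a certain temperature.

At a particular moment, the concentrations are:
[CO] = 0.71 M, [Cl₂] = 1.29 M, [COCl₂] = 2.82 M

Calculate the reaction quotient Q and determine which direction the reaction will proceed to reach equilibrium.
Q = 3.079, Q < K, reaction proceeds forward (toward products)

Q = ([COCl₂]) / ([CO] × [Cl₂])
  = ((2.82)) / ((0.71)·(1.29)) = 2.82/0.9159 = 3.079
Since Q = 3.079 < Kc = 7.37, the reaction proceeds forward (toward products) to reach equilibrium.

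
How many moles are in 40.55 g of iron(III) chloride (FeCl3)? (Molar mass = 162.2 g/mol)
Moles = 40.55 g ÷ 162.2 g/mol = 0.25 mol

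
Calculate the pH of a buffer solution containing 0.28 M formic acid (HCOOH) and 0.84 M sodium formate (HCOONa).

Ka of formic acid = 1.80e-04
pH = 4.22

pKa = -log(1.80e-04) = 3.74. pH = pKa + log([A⁻]/[HA]) = 3.74 + log(0.84/0.28)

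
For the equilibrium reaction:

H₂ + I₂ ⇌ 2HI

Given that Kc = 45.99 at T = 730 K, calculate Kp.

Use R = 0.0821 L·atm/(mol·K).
K_p = 45.9900

Δn = (moles gaseous products) − (moles gaseous reactants) = 0
T = 730 K; RT = 0.0821 × 730 = 59.933
Kp = Kc·(RT)^Δn = 45.99 × (59.933)^0 = 45.99 × 1 = 45.9900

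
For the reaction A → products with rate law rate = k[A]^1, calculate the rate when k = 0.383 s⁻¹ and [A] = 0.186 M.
0.07124 M/s

rate = k·[A]^1 = 0.383·(0.186)^1 = 0.383·0.186 = 0.07124 M/s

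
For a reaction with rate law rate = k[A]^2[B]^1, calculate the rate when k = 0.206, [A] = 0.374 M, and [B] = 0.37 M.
0.01066 M/s

rate = k·[A]^2·[B]^1 = 0.206·(0.374)^2·(0.37)^1 = 0.206·0.139876·0.37 = 0.01066 M/s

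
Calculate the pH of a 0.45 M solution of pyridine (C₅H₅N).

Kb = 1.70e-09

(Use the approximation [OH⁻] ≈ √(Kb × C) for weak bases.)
pH = 9.44

[OH⁻] = √(Kb × C) = √(1.70e-09 × 0.45) = 2.7659e-05. pOH = 4.56, pH = 14 - pOH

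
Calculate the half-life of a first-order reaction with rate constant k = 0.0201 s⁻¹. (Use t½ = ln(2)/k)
34.48 s

t½ = ln(2)/k = 0.6931/0.0201 = 34.48 s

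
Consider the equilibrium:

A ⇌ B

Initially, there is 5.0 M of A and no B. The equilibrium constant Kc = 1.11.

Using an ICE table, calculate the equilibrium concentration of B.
[B] = 2.630 M

ICE: [A] = 5.0 − x, [B] = x.
Kc = x/(5.0 − x) = 1.11 ⇒ x = 1.11·5.0/(1 + 1.11) = 5.55/2.11 = 2.63.
[B] = x = 2.630 M.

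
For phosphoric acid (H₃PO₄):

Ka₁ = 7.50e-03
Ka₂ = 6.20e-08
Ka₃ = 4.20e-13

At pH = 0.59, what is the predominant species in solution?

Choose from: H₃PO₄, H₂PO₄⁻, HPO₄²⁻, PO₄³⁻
H₃PO₄

pKa1 = 2.12, pKa2 = 7.21, pKa3 = 12.38. Each pKa is the crossover between adjacent species; pH = 0.59 lies in the region where H₃PO₄ predominates.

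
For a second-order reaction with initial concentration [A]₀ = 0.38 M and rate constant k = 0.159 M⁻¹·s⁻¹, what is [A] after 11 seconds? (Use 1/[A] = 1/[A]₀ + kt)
0.2283 M

1/[A] = 1/[A]₀ + k·t = 1/0.38 + (0.159)·(11) = 2.6316 + 1.7490 = 4.3806
[A] = 1/4.3806 = 0.2283 M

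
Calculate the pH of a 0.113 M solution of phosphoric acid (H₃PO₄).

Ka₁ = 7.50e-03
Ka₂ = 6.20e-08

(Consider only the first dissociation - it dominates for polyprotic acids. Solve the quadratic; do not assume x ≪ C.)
pH = 1.59

x² + Ka₁·x − Ka₁·C = 0 with Ka₁ = 7.50e-03, C = 0.113.
x = (−Ka₁ + √(Ka₁² + 4·Ka₁·C))/2 = 2.5602e-02 M, so pH = 1.59.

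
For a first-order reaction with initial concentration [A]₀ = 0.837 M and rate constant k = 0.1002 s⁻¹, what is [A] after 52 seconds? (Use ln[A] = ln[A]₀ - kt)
0.0046 M

ln[A] = ln[A]₀ - k·t = ln(0.837) - (0.1002)·(52) = -0.1779 - 5.2104 = -5.3883
[A] = e^(-5.3883) = 0.0046 M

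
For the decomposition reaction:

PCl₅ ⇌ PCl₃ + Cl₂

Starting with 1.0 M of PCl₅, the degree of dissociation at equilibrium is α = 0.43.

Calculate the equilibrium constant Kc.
K_c = 0.3244

x = α·[A]₀ = 0.43 × 1.0 = 0.43 M dissociated.
At eq: [PCl₅] = 1.0 − 0.43 = 0.57 M; [PCl₃] = [Cl₂] = x = 0.43 M.
Kc = [PCl₃][Cl₂]/[PCl₅] = (0.43)²/0.57 = 0.3244.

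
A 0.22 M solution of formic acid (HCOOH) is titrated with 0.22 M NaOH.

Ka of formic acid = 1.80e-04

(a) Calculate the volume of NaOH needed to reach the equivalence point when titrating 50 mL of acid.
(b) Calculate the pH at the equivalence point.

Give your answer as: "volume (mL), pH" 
V = 50.0 mL, pH = 8.39

(a) At equivalence: moles acid = moles base.
moles acid = 0.22 × 0.05 = 0.011 mol; V_NaOH = 0.011/0.22 = 0.05 L = 50.0 mL.
(b) At equivalence, all acid → conjugate base A⁻ at [A⁻] = 0.011/0.1 = 0.11 M.
Kb = Kw/Ka = 1.0e-14/1.80e-04 = 5.556e-11; [OH⁻] = √(Kb·[A⁻]) = 2.472e-06; pOH = 5.61; pH = 14 − pOH = 8.39.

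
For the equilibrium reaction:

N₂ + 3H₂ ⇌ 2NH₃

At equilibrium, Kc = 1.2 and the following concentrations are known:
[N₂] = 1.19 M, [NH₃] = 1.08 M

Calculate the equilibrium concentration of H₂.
[H₂] = 0.9348 M

Kc = ([NH₃]^2) / ([N₂] × [H₂]^3) = 1.2
[H₂]^3 = (product terms)/(Kc · other reactant terms) = 1.1664 / (1.2 · 1.19) = 0.81681
[H₂] = (0.81681)^(1/3) = 0.9348 M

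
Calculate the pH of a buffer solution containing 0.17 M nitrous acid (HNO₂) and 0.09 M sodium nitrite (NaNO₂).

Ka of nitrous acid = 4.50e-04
pH = 3.07

pKa = -log(4.50e-04) = 3.35. pH = pKa + log([A⁻]/[HA]) = 3.35 + log(0.09/0.17)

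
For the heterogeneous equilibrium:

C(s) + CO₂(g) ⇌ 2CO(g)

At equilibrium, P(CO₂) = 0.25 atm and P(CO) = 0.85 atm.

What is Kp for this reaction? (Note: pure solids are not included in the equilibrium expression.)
K_p = 2.890

Solid C is excluded.
Kp = P(CO)²/P(CO₂) = (0.85)²/0.25 = 0.7225/0.25 = 2.890.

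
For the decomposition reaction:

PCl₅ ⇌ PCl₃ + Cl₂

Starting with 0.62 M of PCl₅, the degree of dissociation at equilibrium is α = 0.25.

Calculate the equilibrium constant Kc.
K_c = 0.0517

x = α·[A]₀ = 0.25 × 0.62 = 0.155 M dissociated.
At eq: [PCl₅] = 0.62 − 0.155 = 0.465 M; [PCl₃] = [Cl₂] = x = 0.155 M.
Kc = [PCl₃][Cl₂]/[PCl₅] = (0.155)²/0.465 = 0.05167.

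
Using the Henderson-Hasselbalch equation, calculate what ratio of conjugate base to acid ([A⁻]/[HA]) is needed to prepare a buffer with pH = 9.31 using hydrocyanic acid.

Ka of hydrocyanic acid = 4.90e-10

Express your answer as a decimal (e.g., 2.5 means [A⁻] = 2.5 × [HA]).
[A⁻]/[HA] = 1.000

pKa = −log(4.90e-10) = 9.3098. pH = pKa + log([A⁻]/[HA]). 9.31 = 9.3098 + log(ratio). log(ratio) = 9.31 − 9.3098 = 0.0002. ratio = 10^(0.0002) = 1.000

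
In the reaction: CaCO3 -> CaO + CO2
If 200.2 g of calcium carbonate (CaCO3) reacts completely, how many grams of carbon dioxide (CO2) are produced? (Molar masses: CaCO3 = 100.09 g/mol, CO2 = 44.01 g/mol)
Moles of CaCO3 = 200.2 g ÷ 100.09 g/mol = 2.0002 mol
Mole ratio: 1 mol CO2 / 1 mol CaCO3
Moles of CO2 = 2.0002 × (1/1) = 2.0002 mol
Mass of CO2 = 2.0002 mol × 44.01 g/mol = 88.03 g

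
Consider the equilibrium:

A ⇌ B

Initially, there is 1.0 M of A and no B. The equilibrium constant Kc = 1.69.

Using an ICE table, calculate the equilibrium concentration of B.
[B] = 0.628 M

ICE: [A] = 1.0 − x, [B] = x.
Kc = x/(1.0 − x) = 1.69 ⇒ x = 1.69·1.0/(1 + 1.69) = 1.69/2.69 = 0.6283.
[B] = x = 0.628 M.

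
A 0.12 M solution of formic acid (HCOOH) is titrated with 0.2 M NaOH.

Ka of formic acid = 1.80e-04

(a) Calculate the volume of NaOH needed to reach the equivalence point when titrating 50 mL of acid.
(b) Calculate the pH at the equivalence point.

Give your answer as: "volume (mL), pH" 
V = 30.0 mL, pH = 8.31

(a) At equivalence: moles acid = moles base.
moles acid = 0.12 × 0.05 = 0.006 mol; V_NaOH = 0.006/0.2 = 0.03 L = 30.0 mL.
(b) At equivalence, all acid → conjugate base A⁻ at [A⁻] = 0.006/0.08 = 0.075 M.
Kb = Kw/Ka = 1.0e-14/1.80e-04 = 5.556e-11; [OH⁻] = √(Kb·[A⁻]) = 2.041e-06; pOH = 5.69; pH = 14 − pOH = 8.31.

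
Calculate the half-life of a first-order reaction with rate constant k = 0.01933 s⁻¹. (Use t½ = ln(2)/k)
35.86 s

t½ = ln(2)/k = 0.6931/0.01933 = 35.86 s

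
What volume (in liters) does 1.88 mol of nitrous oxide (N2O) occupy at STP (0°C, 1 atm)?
At STP, 1 mol of gas occupies 22.4 L
Volume = 1.88 mol × 22.4 L/mol = 42.11 L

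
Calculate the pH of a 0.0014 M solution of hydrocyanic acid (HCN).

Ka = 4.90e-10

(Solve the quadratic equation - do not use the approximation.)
pH = 6.08

x² + Ka×x - Ka×C = 0. Using quadratic formula: [H⁺] = 8.2801e-07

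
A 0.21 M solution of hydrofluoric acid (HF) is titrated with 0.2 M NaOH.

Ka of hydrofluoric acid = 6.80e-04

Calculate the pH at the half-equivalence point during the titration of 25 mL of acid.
pH = pKa = 3.17

At the half-equivalence point, [HA] = [A⁻], so by Henderson–Hasselbalch pH = pKa + log(1) = pKa.
pKa = −log(6.80e-04) = 3.17.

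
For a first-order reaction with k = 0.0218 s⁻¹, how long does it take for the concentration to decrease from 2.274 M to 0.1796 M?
116.45 s

From ln[A] = ln[A]₀ - k·t: t = ln([A]₀/[A])/k = ln(2.274/0.1796)/0.0218 = ln(12.6615)/0.0218 = 2.5386/0.0218 = 116.45 s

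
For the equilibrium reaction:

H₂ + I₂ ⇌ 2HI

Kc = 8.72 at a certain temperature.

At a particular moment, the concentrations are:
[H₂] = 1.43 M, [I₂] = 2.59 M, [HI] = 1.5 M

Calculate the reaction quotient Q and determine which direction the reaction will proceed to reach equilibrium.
Q = 0.608, Q < K, reaction proceeds forward (toward products)

Q = ([HI]^2) / ([H₂] × [I₂])
  = ((1.5)^2) / ((1.43)·(2.59)) = 2.25/3.7037 = 0.6075
Since Q = 0.6075 < Kc = 8.72, the reaction proceeds forward (toward products) to reach equilibrium.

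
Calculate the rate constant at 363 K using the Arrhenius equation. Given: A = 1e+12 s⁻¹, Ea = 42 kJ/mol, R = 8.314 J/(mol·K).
9.04e+05 s⁻¹

k = A·exp(-Ea/(R·T)) = 1e+12·exp(-42000/(8.314·363)) = 1e+12·exp(-13.9166) = 1e+12·9.0387e-07 = 9.04e+05 s⁻¹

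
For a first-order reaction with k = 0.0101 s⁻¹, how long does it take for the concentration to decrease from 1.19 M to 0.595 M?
68.63 s

From ln[A] = ln[A]₀ - k·t: t = ln([A]₀/[A])/k = ln(1.19/0.595)/0.0101 = ln(2.0000)/0.0101 = 0.6931/0.0101 = 68.63 s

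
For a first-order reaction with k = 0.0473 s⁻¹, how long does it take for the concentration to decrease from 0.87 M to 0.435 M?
14.65 s

From ln[A] = ln[A]₀ - k·t: t = ln([A]₀/[A])/k = ln(0.87/0.435)/0.0473 = ln(2.0000)/0.0473 = 0.6931/0.0473 = 14.65 s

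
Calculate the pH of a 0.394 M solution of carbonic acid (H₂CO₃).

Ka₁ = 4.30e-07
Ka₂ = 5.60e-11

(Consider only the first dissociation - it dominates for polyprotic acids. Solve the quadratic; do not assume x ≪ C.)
pH = 3.39

x² + Ka₁·x − Ka₁·C = 0 with Ka₁ = 4.30e-07, C = 0.394.
x = (−Ka₁ + √(Ka₁² + 4·Ka₁·C))/2 = 4.1139e-04 M, so pH = 3.39.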